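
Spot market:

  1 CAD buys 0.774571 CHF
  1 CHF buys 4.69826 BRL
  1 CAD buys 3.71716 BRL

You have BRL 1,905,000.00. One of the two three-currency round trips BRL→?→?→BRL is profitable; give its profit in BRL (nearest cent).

Profit: BRL 40,843.71

Profitable loop is BRL → CHF → CAD → BRL:
BRL 1,905,000.00 ÷ 4.69826 = CHF 405,469.26
CHF 405,469.26 ÷ 0.774571 = CAD 523,475.91
CAD 523,475.91 × 3.71716 = BRL 1,945,843.71
Profit = BRL 1,945,843.71 − BRL 1,905,000.00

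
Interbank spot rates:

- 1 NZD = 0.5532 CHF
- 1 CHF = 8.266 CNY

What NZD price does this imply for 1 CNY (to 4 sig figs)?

CNY/NZD = 0.2187

1 CNY ÷ 8.266 = 0.120977 CHF
0.120977 CHF ÷ 0.5532 = 0.218687 NZD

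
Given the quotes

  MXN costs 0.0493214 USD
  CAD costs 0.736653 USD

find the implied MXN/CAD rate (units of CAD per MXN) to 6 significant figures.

MXN/CAD = 0.0669534

1 MXN × 0.0493214 = 0.0493214 USD
0.0493214 USD ÷ 0.736653 = 0.0669534 CAD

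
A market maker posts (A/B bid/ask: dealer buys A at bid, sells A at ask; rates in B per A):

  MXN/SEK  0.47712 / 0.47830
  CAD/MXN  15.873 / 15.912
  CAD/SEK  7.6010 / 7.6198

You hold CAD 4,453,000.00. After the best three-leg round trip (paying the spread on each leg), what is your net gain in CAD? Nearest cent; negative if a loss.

Net result: CAD -5,681.05 (no profitable arbitrage after spreads)

Best loop CAD → SEK → MXN → CAD:
CAD 4,453,000.00 × 7.6010 (sell CAD at bid) = SEK 33,847,253.00
SEK 33,847,253.00 ÷ 0.47830 (buy MXN at ask) = MXN 70,765,739.08
MXN 70,765,739.08 ÷ 15.912 (buy CAD at ask) = CAD 4,447,318.95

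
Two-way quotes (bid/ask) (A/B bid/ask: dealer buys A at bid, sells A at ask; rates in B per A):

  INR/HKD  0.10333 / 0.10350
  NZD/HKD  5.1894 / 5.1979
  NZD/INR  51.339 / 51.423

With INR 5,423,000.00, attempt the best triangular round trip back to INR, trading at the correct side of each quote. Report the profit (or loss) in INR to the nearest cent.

Net profit: INR 111,590.83

Best loop INR → HKD → NZD → INR:
INR 5,423,000.00 × 0.10333 (sell INR at bid) = HKD 560,358.59
HKD 560,358.59 ÷ 5.1979 (buy NZD at ask) = NZD 107,804.80
NZD 107,804.80 × 51.339 (sell NZD at bid) = INR 5,534,590.83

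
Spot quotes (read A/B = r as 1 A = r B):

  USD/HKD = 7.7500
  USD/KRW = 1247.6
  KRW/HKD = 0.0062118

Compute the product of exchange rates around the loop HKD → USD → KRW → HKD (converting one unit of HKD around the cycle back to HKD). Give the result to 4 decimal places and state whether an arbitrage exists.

1.0000 (no arbitrage)

Around HKD → USD → KRW → HKD: 1 ÷ 7.7500 × 1247.6 × 0.0062118 = 0.999980
Product ≈ 1 (deviation 0.002%, within rounding noise).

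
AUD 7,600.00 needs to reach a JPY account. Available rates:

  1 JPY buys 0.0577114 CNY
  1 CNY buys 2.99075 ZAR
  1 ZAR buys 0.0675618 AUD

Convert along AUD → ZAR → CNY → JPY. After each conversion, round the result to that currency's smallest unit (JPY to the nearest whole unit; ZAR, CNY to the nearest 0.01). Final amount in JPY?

AUD 7,600.00 ÷ 0.0675618 = ZAR 112,489.60
ZAR 112,489.60 ÷ 2.99075 = CNY 37,612.51
CNY 37,612.51 ÷ 0.0577114 = JPY 651,734

JPY 651,734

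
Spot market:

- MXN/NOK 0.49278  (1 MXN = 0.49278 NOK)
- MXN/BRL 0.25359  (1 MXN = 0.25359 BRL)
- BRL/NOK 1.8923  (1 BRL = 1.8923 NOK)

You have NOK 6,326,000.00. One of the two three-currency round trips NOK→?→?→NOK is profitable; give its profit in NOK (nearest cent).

Profit: NOK 170,211.38

Profitable loop is NOK → BRL → MXN → NOK:
NOK 6,326,000.00 ÷ 1.8923 = BRL 3,343,021.72
BRL 3,343,021.72 ÷ 0.25359 = MXN 13,182,782.13
MXN 13,182,782.13 × 0.49278 = NOK 6,496,211.38
Profit = NOK 6,496,211.38 − NOK 6,326,000.00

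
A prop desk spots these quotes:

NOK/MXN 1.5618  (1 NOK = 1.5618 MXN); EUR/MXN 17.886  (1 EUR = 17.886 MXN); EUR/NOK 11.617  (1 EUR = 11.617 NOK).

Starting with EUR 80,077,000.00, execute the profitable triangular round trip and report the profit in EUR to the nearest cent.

Profitable loop is EUR → NOK → MXN → EUR:
EUR 80,077,000.00 × 11.617 = NOK 930,254,509.00
NOK 930,254,509.00 × 1.5618 = MXN 1,452,871,492.16
MXN 1,452,871,492.16 ÷ 17.886 = EUR 81,229,536.63
Profit = EUR 81,229,536.63 − EUR 80,077,000.00

Profit: EUR 1,152,536.63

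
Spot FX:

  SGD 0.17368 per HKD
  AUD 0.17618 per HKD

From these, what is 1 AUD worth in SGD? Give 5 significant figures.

1 AUD ÷ 0.17618 = 5.67601 HKD
5.67601 HKD × 0.17368 = 0.98581 SGD

AUD/SGD = 0.98581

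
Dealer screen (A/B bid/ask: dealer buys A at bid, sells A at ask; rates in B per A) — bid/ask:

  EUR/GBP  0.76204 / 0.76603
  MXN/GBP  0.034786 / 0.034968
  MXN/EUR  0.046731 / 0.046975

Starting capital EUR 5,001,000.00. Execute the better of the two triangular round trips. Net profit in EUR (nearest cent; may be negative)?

Net profit: EUR 91,944.04

Best loop EUR → GBP → MXN → EUR:
EUR 5,001,000.00 × 0.76204 (sell EUR at bid) = GBP 3,810,962.04
GBP 3,810,962.04 ÷ 0.034968 (buy MXN at ask) = MXN 108,984,272.48
MXN 108,984,272.48 × 0.046731 (sell MXN at bid) = EUR 5,092,944.04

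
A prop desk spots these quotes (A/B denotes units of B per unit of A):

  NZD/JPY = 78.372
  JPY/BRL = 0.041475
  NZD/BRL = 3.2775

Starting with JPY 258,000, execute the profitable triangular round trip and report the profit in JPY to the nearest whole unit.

Profitable loop is JPY → NZD → BRL → JPY:
JPY 258,000 ÷ 78.372 = NZD 3,291.99
NZD 3,291.99 × 3.2775 = BRL 10,789.50
BRL 10,789.50 ÷ 0.041475 = JPY 260,145
Profit = JPY 260,145 − JPY 258,000

Profit: JPY 2,145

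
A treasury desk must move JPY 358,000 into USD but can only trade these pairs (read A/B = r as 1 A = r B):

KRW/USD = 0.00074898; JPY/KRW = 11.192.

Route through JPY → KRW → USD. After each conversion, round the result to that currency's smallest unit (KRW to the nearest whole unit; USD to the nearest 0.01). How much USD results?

USD 3,000.97

JPY 358,000 × 11.192 = KRW 4,006,736
KRW 4,006,736 × 0.00074898 = USD 3,000.97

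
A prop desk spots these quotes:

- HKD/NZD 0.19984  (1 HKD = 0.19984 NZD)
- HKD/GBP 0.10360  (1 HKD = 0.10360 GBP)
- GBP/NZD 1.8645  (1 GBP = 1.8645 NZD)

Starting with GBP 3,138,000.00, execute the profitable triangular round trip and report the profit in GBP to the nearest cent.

Profitable loop is GBP → HKD → NZD → GBP:
GBP 3,138,000.00 ÷ 0.10360 = HKD 30,289,575.29
HKD 30,289,575.29 × 0.19984 = NZD 6,053,068.73
NZD 6,053,068.73 ÷ 1.8645 = GBP 3,246,483.63
Profit = GBP 3,246,483.63 − GBP 3,138,000.00

Profit: GBP 108,483.63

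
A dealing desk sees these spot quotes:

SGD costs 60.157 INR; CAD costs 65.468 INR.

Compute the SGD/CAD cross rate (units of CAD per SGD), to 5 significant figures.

SGD/CAD = 0.91888

1 SGD × 60.157 = 60.157 INR
60.157 INR ÷ 65.468 = 0.918876 CAD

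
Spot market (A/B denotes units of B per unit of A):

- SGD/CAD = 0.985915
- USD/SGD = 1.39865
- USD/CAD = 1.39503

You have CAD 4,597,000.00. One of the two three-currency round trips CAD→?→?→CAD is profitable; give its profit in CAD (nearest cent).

Profitable loop is CAD → SGD → USD → CAD:
CAD 4,597,000.00 ÷ 0.985915 = SGD 4,662,673.76
SGD 4,662,673.76 ÷ 1.39865 = USD 3,333,695.89
USD 3,333,695.89 × 1.39503 = CAD 4,650,605.78
Profit = CAD 4,650,605.78 − CAD 4,597,000.00

Profit: CAD 53,605.78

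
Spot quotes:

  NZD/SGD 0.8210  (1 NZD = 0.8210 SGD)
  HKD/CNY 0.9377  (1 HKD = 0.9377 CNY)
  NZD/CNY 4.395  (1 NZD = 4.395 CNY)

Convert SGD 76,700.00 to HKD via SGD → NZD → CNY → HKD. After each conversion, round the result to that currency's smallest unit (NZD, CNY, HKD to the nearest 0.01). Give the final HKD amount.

SGD 76,700.00 ÷ 0.8210 = NZD 93,422.66
NZD 93,422.66 × 4.395 = CNY 410,592.59
CNY 410,592.59 ÷ 0.9377 = HKD 437,872.02

HKD 437,872.02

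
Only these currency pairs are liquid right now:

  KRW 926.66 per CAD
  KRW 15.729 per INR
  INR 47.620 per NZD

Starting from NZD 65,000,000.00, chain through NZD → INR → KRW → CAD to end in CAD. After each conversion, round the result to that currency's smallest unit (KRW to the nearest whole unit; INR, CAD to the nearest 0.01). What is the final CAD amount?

NZD 65,000,000.00 × 47.620 = INR 3,095,300,000.00
INR 3,095,300,000.00 × 15.729 = KRW 48,685,973,700
KRW 48,685,973,700 ÷ 926.66 = CAD 52,539,198.52

CAD 52,539,198.52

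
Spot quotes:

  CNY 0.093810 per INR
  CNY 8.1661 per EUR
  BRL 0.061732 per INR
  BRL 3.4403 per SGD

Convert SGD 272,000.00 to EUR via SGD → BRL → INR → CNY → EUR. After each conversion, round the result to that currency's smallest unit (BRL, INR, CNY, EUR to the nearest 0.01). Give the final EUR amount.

EUR 174,136.30

SGD 272,000.00 × 3.4403 = BRL 935,761.60
BRL 935,761.60 ÷ 0.061732 = INR 15,158,452.67
INR 15,158,452.67 × 0.093810 = CNY 1,422,014.44
CNY 1,422,014.44 ÷ 8.1661 = EUR 174,136.30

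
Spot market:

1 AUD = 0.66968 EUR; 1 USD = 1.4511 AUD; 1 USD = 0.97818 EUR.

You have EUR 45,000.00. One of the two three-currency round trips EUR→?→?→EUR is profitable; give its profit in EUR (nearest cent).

Profitable loop is EUR → AUD → USD → EUR:
EUR 45,000.00 ÷ 0.66968 = AUD 67,196.27
AUD 67,196.27 ÷ 1.4511 = USD 46,307.13
USD 46,307.13 × 0.97818 = EUR 45,296.71
Profit = EUR 45,296.71 − EUR 45,000.00

Profit: EUR 296.71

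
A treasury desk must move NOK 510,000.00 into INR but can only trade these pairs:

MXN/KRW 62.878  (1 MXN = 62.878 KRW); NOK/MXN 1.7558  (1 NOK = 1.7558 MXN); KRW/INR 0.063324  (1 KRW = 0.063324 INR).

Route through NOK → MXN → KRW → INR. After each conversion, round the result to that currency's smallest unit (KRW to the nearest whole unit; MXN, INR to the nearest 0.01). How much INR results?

NOK 510,000.00 × 1.7558 = MXN 895,458.00
MXN 895,458.00 × 62.878 = KRW 56,304,608
KRW 56,304,608 × 0.063324 = INR 3,565,433.00

INR 3,565,433.00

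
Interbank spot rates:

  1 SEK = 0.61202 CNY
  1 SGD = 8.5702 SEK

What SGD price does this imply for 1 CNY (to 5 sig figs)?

1 CNY ÷ 0.61202 = 1.63393 SEK
1.63393 SEK ÷ 8.5702 = 0.190653 SGD

CNY/SGD = 0.19065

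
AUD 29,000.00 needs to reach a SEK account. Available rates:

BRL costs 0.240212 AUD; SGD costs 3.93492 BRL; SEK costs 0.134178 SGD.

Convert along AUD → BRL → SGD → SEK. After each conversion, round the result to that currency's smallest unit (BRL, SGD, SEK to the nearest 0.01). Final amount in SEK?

SEK 228,657.83

AUD 29,000.00 ÷ 0.240212 = BRL 120,726.69
BRL 120,726.69 ÷ 3.93492 = SGD 30,680.85
SGD 30,680.85 ÷ 0.134178 = SEK 228,657.83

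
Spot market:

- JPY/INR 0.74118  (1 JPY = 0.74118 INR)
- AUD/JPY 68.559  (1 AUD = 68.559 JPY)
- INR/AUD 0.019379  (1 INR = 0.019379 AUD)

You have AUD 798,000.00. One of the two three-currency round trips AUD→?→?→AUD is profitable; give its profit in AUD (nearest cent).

Profitable loop is AUD → INR → JPY → AUD:
AUD 798,000.00 ÷ 0.019379 = INR 41,178,595.39
INR 41,178,595.39 ÷ 0.74118 = JPY 55,558,158
JPY 55,558,158 ÷ 68.559 = AUD 810,370.01
Profit = AUD 810,370.01 − AUD 798,000.00

Profit: AUD 12,370.01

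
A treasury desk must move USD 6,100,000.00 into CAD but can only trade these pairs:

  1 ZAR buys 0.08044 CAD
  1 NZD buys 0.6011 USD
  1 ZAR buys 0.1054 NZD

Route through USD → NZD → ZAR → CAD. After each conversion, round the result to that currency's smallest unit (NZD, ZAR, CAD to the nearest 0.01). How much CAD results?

USD 6,100,000.00 ÷ 0.6011 = NZD 10,148,061.89
NZD 10,148,061.89 ÷ 0.1054 = ZAR 96,281,422.11
ZAR 96,281,422.11 × 0.08044 = CAD 7,744,877.59

CAD 7,744,877.59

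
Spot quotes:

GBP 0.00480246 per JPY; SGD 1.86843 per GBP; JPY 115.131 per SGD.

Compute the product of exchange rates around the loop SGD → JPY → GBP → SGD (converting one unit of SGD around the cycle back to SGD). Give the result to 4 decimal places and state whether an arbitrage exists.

Around SGD → JPY → GBP → SGD: 1 × 115.131 × 0.00480246 × 1.86843 = 1.033077
Product > 1; profitable direction is SGD → JPY → GBP → SGD.

1.0331 (arbitrage exists)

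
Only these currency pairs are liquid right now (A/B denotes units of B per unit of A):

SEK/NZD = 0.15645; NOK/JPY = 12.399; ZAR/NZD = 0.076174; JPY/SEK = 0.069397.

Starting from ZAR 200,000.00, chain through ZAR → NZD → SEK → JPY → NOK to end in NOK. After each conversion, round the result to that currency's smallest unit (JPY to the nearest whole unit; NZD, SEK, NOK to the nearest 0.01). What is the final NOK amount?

ZAR 200,000.00 × 0.076174 = NZD 15,234.80
NZD 15,234.80 ÷ 0.15645 = SEK 97,378.08
SEK 97,378.08 ÷ 0.069397 = JPY 1,403,203
JPY 1,403,203 ÷ 12.399 = NOK 113,170.66

NOK 113,170.66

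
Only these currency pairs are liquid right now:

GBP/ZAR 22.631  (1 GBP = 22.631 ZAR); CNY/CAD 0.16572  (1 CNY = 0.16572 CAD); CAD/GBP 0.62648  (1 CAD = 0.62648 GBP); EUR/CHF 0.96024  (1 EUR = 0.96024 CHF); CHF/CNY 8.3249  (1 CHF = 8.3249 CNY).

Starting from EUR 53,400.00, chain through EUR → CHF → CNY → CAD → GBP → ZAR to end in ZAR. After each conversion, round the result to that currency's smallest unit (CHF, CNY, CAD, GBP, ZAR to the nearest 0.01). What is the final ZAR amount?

EUR 53,400.00 × 0.96024 = CHF 51,276.82
CHF 51,276.82 × 8.3249 = CNY 426,874.40
CNY 426,874.40 × 0.16572 = CAD 70,741.63
CAD 70,741.63 × 0.62648 = GBP 44,318.22
GBP 44,318.22 × 22.631 = ZAR 1,002,965.64

ZAR 1,002,965.64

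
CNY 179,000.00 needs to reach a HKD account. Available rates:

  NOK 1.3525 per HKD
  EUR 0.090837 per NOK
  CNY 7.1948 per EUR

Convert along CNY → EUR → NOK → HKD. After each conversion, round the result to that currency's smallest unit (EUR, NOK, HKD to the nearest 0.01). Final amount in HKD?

CNY 179,000.00 ÷ 7.1948 = EUR 24,879.08
EUR 24,879.08 ÷ 0.090837 = NOK 273,887.07
NOK 273,887.07 ÷ 1.3525 = HKD 202,504.30

HKD 202,504.30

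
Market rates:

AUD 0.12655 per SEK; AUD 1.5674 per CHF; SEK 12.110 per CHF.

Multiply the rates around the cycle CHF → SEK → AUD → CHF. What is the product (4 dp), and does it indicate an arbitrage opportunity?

0.9777 (arbitrage exists)

Around CHF → SEK → AUD → CHF: 1 × 12.110 × 0.12655 ÷ 1.5674 = 0.977747
Product < 1; profitable direction is CHF → AUD → SEK → CHF.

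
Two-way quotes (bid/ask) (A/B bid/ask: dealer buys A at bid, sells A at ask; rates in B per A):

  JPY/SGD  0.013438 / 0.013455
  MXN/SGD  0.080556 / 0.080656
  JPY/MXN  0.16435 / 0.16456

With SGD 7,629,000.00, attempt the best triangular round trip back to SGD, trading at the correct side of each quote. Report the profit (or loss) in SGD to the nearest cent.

Best loop SGD → MXN → JPY → SGD:
SGD 7,629,000.00 ÷ 0.080656 (buy MXN at ask) = MXN 94,586,887.52
MXN 94,586,887.52 ÷ 0.16456 (buy JPY at ask) = JPY 574,786,628
JPY 574,786,628 × 0.013438 (sell JPY at bid) = SGD 7,723,982.71

Net profit: SGD 94,982.71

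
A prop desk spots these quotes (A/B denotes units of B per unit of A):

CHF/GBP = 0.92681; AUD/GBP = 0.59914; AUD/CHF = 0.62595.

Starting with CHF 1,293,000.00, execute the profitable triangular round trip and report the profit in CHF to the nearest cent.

Profitable loop is CHF → AUD → GBP → CHF:
CHF 1,293,000.00 ÷ 0.62595 = AUD 2,065,660.20
AUD 2,065,660.20 × 0.59914 = GBP 1,237,619.65
GBP 1,237,619.65 ÷ 0.92681 = CHF 1,335,354.23
Profit = CHF 1,335,354.23 − CHF 1,293,000.00

Profit: CHF 42,354.23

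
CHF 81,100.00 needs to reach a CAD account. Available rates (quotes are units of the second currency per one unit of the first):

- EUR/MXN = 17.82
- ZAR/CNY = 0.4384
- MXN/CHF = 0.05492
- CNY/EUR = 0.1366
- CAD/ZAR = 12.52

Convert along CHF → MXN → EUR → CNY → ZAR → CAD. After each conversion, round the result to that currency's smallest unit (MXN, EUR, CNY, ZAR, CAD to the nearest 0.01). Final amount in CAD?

CAD 110,524.11

CHF 81,100.00 ÷ 0.05492 = MXN 1,476,693.37
MXN 1,476,693.37 ÷ 17.82 = EUR 82,867.19
EUR 82,867.19 ÷ 0.1366 = CNY 606,641.22
CNY 606,641.22 ÷ 0.4384 = ZAR 1,383,761.91
ZAR 1,383,761.91 ÷ 12.52 = CAD 110,524.11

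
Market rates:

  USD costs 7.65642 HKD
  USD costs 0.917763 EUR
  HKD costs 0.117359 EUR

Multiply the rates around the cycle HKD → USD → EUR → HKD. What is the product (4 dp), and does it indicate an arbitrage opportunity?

Around HKD → USD → EUR → HKD: 1 ÷ 7.65642 × 0.917763 ÷ 0.117359 = 1.021382
Product > 1; profitable direction is HKD → USD → EUR → HKD.

1.0214 (arbitrage exists)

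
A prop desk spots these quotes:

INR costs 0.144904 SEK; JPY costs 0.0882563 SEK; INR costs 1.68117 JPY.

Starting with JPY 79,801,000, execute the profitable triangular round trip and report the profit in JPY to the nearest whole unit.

Profit: JPY 1,910,900

Profitable loop is JPY → SEK → INR → JPY:
JPY 79,801,000 × 0.0882563 = SEK 7,042,941.00
SEK 7,042,941.00 ÷ 0.144904 = INR 48,604,186.19
INR 48,604,186.19 × 1.68117 = JPY 81,711,900
Profit = JPY 81,711,900 − JPY 79,801,000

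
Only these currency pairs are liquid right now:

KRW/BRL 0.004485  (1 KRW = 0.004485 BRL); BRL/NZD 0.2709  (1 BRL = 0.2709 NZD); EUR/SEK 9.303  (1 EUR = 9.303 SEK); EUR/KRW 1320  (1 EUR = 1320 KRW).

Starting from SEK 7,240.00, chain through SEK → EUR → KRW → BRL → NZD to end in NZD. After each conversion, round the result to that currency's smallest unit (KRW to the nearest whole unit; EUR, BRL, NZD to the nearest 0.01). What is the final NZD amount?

NZD 1,248.13

SEK 7,240.00 ÷ 9.303 = EUR 778.24
EUR 778.24 × 1320 = KRW 1,027,277
KRW 1,027,277 × 0.004485 = BRL 4,607.34
BRL 4,607.34 × 0.2709 = NZD 1,248.13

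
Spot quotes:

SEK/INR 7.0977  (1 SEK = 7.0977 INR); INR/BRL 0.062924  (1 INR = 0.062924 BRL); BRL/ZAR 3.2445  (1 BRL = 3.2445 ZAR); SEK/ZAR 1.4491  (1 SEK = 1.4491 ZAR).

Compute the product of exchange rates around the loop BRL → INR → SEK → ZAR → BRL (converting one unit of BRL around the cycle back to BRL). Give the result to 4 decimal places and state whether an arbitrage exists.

Around BRL → INR → SEK → ZAR → BRL: 1 ÷ 0.062924 ÷ 7.0977 × 1.4491 ÷ 3.2445 = 1.000038
Product ≈ 1 (deviation 0.004%, within rounding noise).

1.0000 (no arbitrage)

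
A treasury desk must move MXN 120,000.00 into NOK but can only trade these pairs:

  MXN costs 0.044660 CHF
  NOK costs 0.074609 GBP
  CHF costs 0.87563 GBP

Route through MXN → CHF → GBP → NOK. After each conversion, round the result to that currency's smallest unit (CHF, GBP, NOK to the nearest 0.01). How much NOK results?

NOK 62,896.97

MXN 120,000.00 × 0.044660 = CHF 5,359.20
CHF 5,359.20 × 0.87563 = GBP 4,692.68
GBP 4,692.68 ÷ 0.074609 = NOK 62,896.97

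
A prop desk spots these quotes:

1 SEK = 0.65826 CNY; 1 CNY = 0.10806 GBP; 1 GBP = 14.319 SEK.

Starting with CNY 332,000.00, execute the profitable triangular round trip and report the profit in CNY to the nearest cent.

Profitable loop is CNY → GBP → SEK → CNY:
CNY 332,000.00 × 0.10806 = GBP 35,875.92
GBP 35,875.92 × 14.319 = SEK 513,707.30
SEK 513,707.30 × 0.65826 = CNY 338,152.97
Profit = CNY 338,152.97 − CNY 332,000.00

Profit: CNY 6,152.97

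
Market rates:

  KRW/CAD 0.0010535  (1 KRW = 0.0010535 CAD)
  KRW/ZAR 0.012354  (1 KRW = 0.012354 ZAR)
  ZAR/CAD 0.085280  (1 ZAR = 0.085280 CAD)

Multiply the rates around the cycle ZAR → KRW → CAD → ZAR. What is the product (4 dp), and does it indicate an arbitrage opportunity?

Around ZAR → KRW → CAD → ZAR: 1 ÷ 0.012354 × 0.0010535 ÷ 0.085280 = 0.999953
Product ≈ 1 (deviation 0.005%, within rounding noise).

1.0000 (no arbitrage)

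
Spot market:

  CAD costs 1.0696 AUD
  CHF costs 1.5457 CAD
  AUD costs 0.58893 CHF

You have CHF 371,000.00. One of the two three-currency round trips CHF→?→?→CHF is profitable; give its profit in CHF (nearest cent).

Profitable loop is CHF → AUD → CAD → CHF:
CHF 371,000.00 ÷ 0.58893 = AUD 629,956.02
AUD 629,956.02 ÷ 1.0696 = CAD 588,964.12
CAD 588,964.12 ÷ 1.5457 = CHF 381,033.91
Profit = CHF 381,033.91 − CHF 371,000.00

Profit: CHF 10,033.91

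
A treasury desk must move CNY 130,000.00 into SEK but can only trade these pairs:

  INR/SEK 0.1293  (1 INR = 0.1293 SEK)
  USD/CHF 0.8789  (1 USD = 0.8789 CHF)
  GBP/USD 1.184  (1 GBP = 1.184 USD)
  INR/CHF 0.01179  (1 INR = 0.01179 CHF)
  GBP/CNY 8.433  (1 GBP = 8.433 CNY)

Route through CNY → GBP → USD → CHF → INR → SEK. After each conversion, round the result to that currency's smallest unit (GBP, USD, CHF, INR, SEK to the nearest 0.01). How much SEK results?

SEK 175,928.94

CNY 130,000.00 ÷ 8.433 = GBP 15,415.63
GBP 15,415.63 × 1.184 = USD 18,252.11
USD 18,252.11 × 0.8789 = CHF 16,041.78
CHF 16,041.78 ÷ 0.01179 = INR 1,360,625.95
INR 1,360,625.95 × 0.1293 = SEK 175,928.94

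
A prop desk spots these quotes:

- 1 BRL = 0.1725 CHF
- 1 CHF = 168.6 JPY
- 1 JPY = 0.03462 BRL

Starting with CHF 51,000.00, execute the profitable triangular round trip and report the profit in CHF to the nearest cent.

Profitable loop is CHF → JPY → BRL → CHF:
CHF 51,000.00 × 168.6 = JPY 8,598,600
JPY 8,598,600 × 0.03462 = BRL 297,683.53
BRL 297,683.53 × 0.1725 = CHF 51,350.41
Profit = CHF 51,350.41 − CHF 51,000.00

Profit: CHF 350.41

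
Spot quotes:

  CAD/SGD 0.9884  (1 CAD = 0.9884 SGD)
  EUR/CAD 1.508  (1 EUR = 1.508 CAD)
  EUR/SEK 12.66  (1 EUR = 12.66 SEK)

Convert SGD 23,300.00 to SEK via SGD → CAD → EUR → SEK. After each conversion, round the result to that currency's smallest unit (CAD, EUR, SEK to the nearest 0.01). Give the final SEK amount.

SGD 23,300.00 ÷ 0.9884 = CAD 23,573.45
CAD 23,573.45 ÷ 1.508 = EUR 15,632.26
EUR 15,632.26 × 12.66 = SEK 197,904.41

SEK 197,904.41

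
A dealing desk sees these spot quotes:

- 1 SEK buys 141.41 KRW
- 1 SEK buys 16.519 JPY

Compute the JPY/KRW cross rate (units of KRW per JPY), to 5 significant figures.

1 JPY ÷ 16.519 = 0.0605364 SEK
0.0605364 SEK × 141.41 = 8.56045 KRW

JPY/KRW = 8.5604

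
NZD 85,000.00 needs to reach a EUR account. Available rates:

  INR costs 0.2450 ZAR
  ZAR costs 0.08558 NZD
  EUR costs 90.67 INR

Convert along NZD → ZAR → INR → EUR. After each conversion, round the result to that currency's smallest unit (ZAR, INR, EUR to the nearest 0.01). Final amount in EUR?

EUR 44,711.26

NZD 85,000.00 ÷ 0.08558 = ZAR 993,222.72
ZAR 993,222.72 ÷ 0.2450 = INR 4,053,970.29
INR 4,053,970.29 ÷ 90.67 = EUR 44,711.26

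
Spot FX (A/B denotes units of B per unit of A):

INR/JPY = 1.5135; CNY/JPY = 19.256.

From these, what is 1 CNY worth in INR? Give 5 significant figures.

1 CNY × 19.256 = 19.256 JPY
19.256 JPY ÷ 1.5135 = 12.7228 INR

CNY/INR = 12.723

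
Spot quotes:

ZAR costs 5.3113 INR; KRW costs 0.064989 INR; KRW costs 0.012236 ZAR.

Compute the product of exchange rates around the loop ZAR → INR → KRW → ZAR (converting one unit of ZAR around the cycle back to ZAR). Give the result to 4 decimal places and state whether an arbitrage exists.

Around ZAR → INR → KRW → ZAR: 1 × 5.3113 ÷ 0.064989 × 0.012236 = 1.000001
Product ≈ 1 (deviation 0.000%, within rounding noise).

1.0000 (no arbitrage)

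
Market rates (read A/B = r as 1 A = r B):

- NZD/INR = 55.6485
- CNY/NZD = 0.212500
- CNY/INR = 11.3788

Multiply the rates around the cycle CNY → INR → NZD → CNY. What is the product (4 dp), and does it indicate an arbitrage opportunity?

Around CNY → INR → NZD → CNY: 1 × 11.3788 ÷ 55.6485 ÷ 0.212500 = 0.962241
Product < 1; profitable direction is CNY → NZD → INR → CNY.

0.9622 (arbitrage exists)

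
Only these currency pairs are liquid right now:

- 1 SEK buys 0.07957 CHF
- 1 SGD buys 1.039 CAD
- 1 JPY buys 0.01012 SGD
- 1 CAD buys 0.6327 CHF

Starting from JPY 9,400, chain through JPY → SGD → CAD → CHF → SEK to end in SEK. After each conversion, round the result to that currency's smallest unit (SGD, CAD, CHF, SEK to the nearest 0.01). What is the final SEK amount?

JPY 9,400 × 0.01012 = SGD 95.13
SGD 95.13 × 1.039 = CAD 98.84
CAD 98.84 × 0.6327 = CHF 62.54
CHF 62.54 ÷ 0.07957 = SEK 785.97

SEK 785.97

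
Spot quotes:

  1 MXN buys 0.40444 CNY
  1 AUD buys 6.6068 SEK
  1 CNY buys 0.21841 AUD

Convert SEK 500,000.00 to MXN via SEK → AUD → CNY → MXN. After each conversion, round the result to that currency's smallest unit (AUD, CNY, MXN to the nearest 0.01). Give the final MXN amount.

MXN 856,746.24

SEK 500,000.00 ÷ 6.6068 = AUD 75,679.60
AUD 75,679.60 ÷ 0.21841 = CNY 346,502.45
CNY 346,502.45 ÷ 0.40444 = MXN 856,746.24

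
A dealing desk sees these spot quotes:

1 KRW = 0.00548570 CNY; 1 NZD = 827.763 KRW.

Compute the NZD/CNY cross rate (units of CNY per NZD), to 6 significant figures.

1 NZD × 827.763 = 827.763 KRW
827.763 KRW × 0.00548570 = 4.54086 CNY

NZD/CNY = 4.54086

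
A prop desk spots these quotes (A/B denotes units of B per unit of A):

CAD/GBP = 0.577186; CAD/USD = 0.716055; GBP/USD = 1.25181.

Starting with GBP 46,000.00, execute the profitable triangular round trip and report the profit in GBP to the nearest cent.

Profit: GBP 415.78

Profitable loop is GBP → USD → CAD → GBP:
GBP 46,000.00 × 1.25181 = USD 57,583.26
USD 57,583.26 ÷ 0.716055 = CAD 80,417.37
CAD 80,417.37 × 0.577186 = GBP 46,415.78
Profit = GBP 46,415.78 − GBP 46,000.00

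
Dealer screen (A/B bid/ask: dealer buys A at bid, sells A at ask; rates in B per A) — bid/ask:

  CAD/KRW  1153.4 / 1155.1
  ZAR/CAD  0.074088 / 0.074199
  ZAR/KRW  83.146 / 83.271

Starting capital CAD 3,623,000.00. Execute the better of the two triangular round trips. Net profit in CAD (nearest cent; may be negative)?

Net profit: CAD 94,939.96

Best loop CAD → KRW → ZAR → CAD:
CAD 3,623,000.00 × 1153.4 (sell CAD at bid) = KRW 4,178,768,200
KRW 4,178,768,200 ÷ 83.271 (buy ZAR at ask) = ZAR 50,182,755.10
ZAR 50,182,755.10 × 0.074088 (sell ZAR at bid) = CAD 3,717,939.96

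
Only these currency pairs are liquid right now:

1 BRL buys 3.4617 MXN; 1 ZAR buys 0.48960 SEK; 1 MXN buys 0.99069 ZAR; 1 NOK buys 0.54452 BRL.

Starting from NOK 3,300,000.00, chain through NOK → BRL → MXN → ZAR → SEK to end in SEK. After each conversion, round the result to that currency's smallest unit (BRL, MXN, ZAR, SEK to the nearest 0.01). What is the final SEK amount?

SEK 3,017,146.46

NOK 3,300,000.00 × 0.54452 = BRL 1,796,916.00
BRL 1,796,916.00 × 3.4617 = MXN 6,220,384.12
MXN 6,220,384.12 × 0.99069 = ZAR 6,162,472.34
ZAR 6,162,472.34 × 0.48960 = SEK 3,017,146.46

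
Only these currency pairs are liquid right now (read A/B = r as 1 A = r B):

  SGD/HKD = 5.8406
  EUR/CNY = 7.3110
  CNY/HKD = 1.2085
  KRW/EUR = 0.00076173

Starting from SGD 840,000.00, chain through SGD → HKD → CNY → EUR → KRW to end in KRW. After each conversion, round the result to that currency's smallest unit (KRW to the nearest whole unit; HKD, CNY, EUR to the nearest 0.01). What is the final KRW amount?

SGD 840,000.00 × 5.8406 = HKD 4,906,104.00
HKD 4,906,104.00 ÷ 1.2085 = CNY 4,059,664.05
CNY 4,059,664.05 ÷ 7.3110 = EUR 555,281.64
EUR 555,281.64 ÷ 0.00076173 = KRW 728,974,361

KRW 728,974,361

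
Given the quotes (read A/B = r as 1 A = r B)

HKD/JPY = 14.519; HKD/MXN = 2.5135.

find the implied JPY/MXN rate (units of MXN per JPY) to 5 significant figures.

JPY/MXN = 0.17312

1 JPY ÷ 14.519 = 0.0688753 HKD
0.0688753 HKD × 2.5135 = 0.173118 MXN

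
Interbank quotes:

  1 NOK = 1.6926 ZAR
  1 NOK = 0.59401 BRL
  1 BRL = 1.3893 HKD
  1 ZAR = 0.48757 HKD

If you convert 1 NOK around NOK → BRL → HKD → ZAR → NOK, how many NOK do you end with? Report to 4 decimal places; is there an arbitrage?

Around NOK → BRL → HKD → ZAR → NOK: 1 × 0.59401 × 1.3893 ÷ 0.48757 ÷ 1.6926 = 0.999996
Product ≈ 1 (deviation 0.000%, within rounding noise).

1.0000 (no arbitrage)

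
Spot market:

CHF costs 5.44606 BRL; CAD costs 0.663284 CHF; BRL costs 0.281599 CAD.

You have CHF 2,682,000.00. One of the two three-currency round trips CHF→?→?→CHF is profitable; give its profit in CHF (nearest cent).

Profitable loop is CHF → BRL → CAD → CHF:
CHF 2,682,000.00 × 5.44606 = BRL 14,606,332.92
BRL 14,606,332.92 × 0.281599 = CAD 4,113,128.74
CAD 4,113,128.74 × 0.663284 = CHF 2,728,172.49
Profit = CHF 2,728,172.49 − CHF 2,682,000.00

Profit: CHF 46,172.49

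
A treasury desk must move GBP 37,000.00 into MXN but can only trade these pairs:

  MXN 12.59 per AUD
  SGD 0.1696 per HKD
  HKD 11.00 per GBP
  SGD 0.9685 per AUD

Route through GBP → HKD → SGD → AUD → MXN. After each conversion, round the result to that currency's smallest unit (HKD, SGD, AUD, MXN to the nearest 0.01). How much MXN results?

GBP 37,000.00 × 11.00 = HKD 407,000.00
HKD 407,000.00 × 0.1696 = SGD 69,027.20
SGD 69,027.20 ÷ 0.9685 = AUD 71,272.28
AUD 71,272.28 × 12.59 = MXN 897,318.01

MXN 897,318.01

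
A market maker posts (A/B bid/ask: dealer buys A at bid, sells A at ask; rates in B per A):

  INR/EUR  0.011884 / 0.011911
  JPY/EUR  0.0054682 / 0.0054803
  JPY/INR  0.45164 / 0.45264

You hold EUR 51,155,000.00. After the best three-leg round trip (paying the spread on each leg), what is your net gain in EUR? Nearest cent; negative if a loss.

Best loop EUR → INR → JPY → EUR:
EUR 51,155,000.00 ÷ 0.011911 (buy INR at ask) = INR 4,294,769,540.76
INR 4,294,769,540.76 ÷ 0.45264 (buy JPY at ask) = JPY 9,488,267,808
JPY 9,488,267,808 × 0.0054682 (sell JPY at bid) = EUR 51,883,746.03

Net profit: EUR 728,746.03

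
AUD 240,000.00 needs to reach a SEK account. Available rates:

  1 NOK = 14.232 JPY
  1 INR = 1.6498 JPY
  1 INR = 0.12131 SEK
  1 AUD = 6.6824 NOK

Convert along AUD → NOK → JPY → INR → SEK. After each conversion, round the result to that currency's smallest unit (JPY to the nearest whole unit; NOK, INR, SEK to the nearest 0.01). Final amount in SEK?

AUD 240,000.00 × 6.6824 = NOK 1,603,776.00
NOK 1,603,776.00 × 14.232 = JPY 22,824,940
JPY 22,824,940 ÷ 1.6498 = INR 13,834,973.94
INR 13,834,973.94 × 0.12131 = SEK 1,678,320.69

SEK 1,678,320.69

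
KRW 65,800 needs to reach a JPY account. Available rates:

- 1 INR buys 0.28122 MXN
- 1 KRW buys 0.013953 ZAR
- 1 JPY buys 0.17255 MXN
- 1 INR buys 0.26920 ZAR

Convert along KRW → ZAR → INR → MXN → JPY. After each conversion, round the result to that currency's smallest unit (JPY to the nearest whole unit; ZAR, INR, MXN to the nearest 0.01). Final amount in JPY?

JPY 5,558

KRW 65,800 × 0.013953 = ZAR 918.11
ZAR 918.11 ÷ 0.26920 = INR 3,410.51
INR 3,410.51 × 0.28122 = MXN 959.10
MXN 959.10 ÷ 0.17255 = JPY 5,558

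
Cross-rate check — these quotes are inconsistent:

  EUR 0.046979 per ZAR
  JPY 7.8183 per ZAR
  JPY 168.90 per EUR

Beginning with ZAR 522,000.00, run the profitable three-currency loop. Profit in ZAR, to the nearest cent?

Profit: ZAR 7,775.16

Profitable loop is ZAR → EUR → JPY → ZAR:
ZAR 522,000.00 × 0.046979 = EUR 24,523.04
EUR 24,523.04 × 168.90 = JPY 4,141,941
JPY 4,141,941 ÷ 7.8183 = ZAR 529,775.16
Profit = ZAR 529,775.16 − ZAR 522,000.00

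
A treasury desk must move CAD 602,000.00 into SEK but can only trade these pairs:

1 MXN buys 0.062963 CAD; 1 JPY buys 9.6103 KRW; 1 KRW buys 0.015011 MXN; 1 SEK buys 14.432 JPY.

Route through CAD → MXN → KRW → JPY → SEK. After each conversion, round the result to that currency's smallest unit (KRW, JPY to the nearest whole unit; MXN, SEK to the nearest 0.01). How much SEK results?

CAD 602,000.00 ÷ 0.062963 = MXN 9,561,170.85
MXN 9,561,170.85 ÷ 0.015011 = KRW 636,944,298
KRW 636,944,298 ÷ 9.6103 = JPY 66,277,254
JPY 66,277,254 ÷ 14.432 = SEK 4,592,381.79

SEK 4,592,381.79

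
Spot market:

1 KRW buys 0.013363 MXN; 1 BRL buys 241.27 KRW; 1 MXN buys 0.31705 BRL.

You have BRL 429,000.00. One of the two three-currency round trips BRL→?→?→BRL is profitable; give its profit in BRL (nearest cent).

Profit: BRL 9,522.97

Profitable loop is BRL → KRW → MXN → BRL:
BRL 429,000.00 × 241.27 = KRW 103,504,830
KRW 103,504,830 × 0.013363 = MXN 1,383,135.04
MXN 1,383,135.04 × 0.31705 = BRL 438,522.97
Profit = BRL 438,522.97 − BRL 429,000.00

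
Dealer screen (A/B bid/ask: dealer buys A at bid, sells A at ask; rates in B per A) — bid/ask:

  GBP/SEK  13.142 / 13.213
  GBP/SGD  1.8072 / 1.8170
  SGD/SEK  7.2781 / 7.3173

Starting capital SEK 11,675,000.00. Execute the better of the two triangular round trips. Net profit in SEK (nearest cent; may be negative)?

Best loop SEK → GBP → SGD → SEK:
SEK 11,675,000.00 ÷ 13.213 (buy GBP at ask) = GBP 883,599.49
GBP 883,599.49 × 1.8072 (sell GBP at bid) = SGD 1,596,840.99
SGD 1,596,840.99 × 7.2781 (sell SGD at bid) = SEK 11,621,968.41

Net result: SEK -53,031.59 (no profitable arbitrage after spreads)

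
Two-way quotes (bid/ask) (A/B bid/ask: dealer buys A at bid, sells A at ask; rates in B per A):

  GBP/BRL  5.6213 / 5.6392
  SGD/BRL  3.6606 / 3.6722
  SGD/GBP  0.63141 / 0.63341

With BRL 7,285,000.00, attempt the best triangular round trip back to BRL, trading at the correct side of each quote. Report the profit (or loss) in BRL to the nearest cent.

Best loop BRL → GBP → SGD → BRL:
BRL 7,285,000.00 ÷ 5.6392 (buy GBP at ask) = GBP 1,291,849.91
GBP 1,291,849.91 ÷ 0.63341 (buy SGD at ask) = SGD 2,039,516.12
SGD 2,039,516.12 × 3.6606 (sell SGD at bid) = BRL 7,465,852.72

Net profit: BRL 180,852.72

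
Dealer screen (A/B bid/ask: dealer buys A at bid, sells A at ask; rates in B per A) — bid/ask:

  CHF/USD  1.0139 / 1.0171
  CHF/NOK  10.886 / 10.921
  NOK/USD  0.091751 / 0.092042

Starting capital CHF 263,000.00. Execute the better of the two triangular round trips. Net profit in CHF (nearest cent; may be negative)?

Net profit: CHF 2,278.72

Best loop CHF → USD → NOK → CHF:
CHF 263,000.00 × 1.0139 (sell CHF at bid) = USD 266,655.70
USD 266,655.70 ÷ 0.092042 (buy NOK at ask) = NOK 2,897,108.93
NOK 2,897,108.93 ÷ 10.921 (buy CHF at ask) = CHF 265,278.72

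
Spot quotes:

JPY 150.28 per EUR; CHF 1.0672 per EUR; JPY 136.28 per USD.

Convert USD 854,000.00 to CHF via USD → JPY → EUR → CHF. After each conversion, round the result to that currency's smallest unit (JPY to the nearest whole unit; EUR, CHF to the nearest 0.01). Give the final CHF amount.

USD 854,000.00 × 136.28 = JPY 116,383,120
JPY 116,383,120 ÷ 150.28 = EUR 774,441.84
EUR 774,441.84 × 1.0672 = CHF 826,484.33

CHF 826,484.33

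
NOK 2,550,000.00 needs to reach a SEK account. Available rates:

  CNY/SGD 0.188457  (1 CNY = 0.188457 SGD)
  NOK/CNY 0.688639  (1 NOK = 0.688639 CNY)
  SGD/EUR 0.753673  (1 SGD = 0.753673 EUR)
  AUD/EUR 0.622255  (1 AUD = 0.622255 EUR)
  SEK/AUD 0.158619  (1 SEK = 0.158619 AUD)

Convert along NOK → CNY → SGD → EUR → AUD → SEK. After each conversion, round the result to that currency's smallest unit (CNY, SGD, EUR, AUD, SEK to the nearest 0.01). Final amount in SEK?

SEK 2,526,989.39

NOK 2,550,000.00 × 0.688639 = CNY 1,756,029.45
CNY 1,756,029.45 × 0.188457 = SGD 330,936.04
SGD 330,936.04 × 0.753673 = EUR 249,417.56
EUR 249,417.56 ÷ 0.622255 = AUD 400,828.53
AUD 400,828.53 ÷ 0.158619 = SEK 2,526,989.39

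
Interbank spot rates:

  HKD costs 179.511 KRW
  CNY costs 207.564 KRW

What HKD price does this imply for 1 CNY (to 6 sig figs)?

1 CNY × 207.564 = 207.564 KRW
207.564 KRW ÷ 179.511 = 1.15627 HKD

CNY/HKD = 1.15627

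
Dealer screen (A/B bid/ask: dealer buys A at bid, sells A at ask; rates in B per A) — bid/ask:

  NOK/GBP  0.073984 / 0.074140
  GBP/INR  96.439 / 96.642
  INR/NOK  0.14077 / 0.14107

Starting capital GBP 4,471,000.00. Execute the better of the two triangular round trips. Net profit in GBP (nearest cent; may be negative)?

Best loop GBP → INR → NOK → GBP:
GBP 4,471,000.00 × 96.439 (sell GBP at bid) = INR 431,178,769.00
INR 431,178,769.00 × 0.14077 (sell INR at bid) = NOK 60,697,035.31
NOK 60,697,035.31 × 0.073984 (sell NOK at bid) = GBP 4,490,609.46

Net profit: GBP 19,609.46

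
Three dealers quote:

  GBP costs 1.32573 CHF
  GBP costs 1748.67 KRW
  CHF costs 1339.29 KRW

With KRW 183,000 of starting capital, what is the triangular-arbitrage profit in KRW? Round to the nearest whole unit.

Profitable loop is KRW → GBP → CHF → KRW:
KRW 183,000 ÷ 1748.67 = GBP 104.65
GBP 104.65 × 1.32573 = CHF 138.74
CHF 138.74 × 1339.29 = KRW 185,812
Profit = KRW 185,812 − KRW 183,000

Profit: KRW 2,812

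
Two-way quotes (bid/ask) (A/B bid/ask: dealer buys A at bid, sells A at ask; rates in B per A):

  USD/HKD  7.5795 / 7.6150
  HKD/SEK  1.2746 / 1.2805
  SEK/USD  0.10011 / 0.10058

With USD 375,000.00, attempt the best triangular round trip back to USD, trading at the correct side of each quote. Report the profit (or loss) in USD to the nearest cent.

Net profit: USD 7,357.97

Best loop USD → SEK → HKD → USD:
USD 375,000.00 ÷ 0.10058 (buy SEK at ask) = SEK 3,728,375.42
SEK 3,728,375.42 ÷ 1.2805 (buy HKD at ask) = HKD 2,911,655.93
HKD 2,911,655.93 ÷ 7.6150 (buy USD at ask) = USD 382,357.97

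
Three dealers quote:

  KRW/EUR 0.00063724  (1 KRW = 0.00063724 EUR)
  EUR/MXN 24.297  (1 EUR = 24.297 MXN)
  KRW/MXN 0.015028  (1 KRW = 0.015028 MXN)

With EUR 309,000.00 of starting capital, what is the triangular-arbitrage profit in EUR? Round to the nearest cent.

Profitable loop is EUR → MXN → KRW → EUR:
EUR 309,000.00 × 24.297 = MXN 7,507,773.00
MXN 7,507,773.00 ÷ 0.015028 = KRW 499,585,640
KRW 499,585,640 × 0.00063724 = EUR 318,355.95
Profit = EUR 318,355.95 − EUR 309,000.00

Profit: EUR 9,355.95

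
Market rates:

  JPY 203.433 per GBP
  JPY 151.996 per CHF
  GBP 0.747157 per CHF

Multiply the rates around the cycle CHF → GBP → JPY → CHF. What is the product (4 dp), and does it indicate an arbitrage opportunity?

1.0000 (no arbitrage)

Around CHF → GBP → JPY → CHF: 1 × 0.747157 × 203.433 ÷ 151.996 = 1.000003
Product ≈ 1 (deviation 0.000%, within rounding noise).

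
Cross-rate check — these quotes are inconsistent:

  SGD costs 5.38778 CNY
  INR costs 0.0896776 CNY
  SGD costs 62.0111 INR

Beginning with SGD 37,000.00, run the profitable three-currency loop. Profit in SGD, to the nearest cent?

Profit: SGD 1,189.62

Profitable loop is SGD → INR → CNY → SGD:
SGD 37,000.00 × 62.0111 = INR 2,294,410.70
INR 2,294,410.70 × 0.0896776 = CNY 205,757.24
CNY 205,757.24 ÷ 5.38778 = SGD 38,189.62
Profit = SGD 38,189.62 − SGD 37,000.00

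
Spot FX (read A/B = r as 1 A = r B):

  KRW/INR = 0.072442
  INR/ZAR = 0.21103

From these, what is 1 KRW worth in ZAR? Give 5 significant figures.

1 KRW × 0.072442 = 0.072442 INR
0.072442 INR × 0.21103 = 0.0152874 ZAR

KRW/ZAR = 0.015287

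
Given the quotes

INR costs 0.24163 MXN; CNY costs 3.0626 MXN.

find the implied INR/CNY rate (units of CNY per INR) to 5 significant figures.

INR/CNY = 0.078897

1 INR × 0.24163 = 0.24163 MXN
0.24163 MXN ÷ 3.0626 = 0.078897 CNY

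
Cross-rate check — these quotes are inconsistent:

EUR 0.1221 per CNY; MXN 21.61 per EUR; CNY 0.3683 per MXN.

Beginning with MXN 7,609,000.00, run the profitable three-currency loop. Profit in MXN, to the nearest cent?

Profitable loop is MXN → EUR → CNY → MXN:
MXN 7,609,000.00 ÷ 21.61 = EUR 352,105.51
EUR 352,105.51 ÷ 0.1221 = CNY 2,883,746.98
CNY 2,883,746.98 ÷ 0.3683 = MXN 7,829,885.92
Profit = MXN 7,829,885.92 − MXN 7,609,000.00

Profit: MXN 220,885.92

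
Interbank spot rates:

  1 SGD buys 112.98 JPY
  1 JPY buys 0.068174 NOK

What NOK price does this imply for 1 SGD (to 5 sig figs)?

SGD/NOK = 7.7023

1 SGD × 112.98 = 112.98 JPY
112.98 JPY × 0.068174 = 7.7023 NOK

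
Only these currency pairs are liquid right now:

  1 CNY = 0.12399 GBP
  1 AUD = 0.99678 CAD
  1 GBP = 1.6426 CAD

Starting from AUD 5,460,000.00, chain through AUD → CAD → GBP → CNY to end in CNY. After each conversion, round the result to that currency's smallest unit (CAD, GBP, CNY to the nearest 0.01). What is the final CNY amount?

AUD 5,460,000.00 × 0.99678 = CAD 5,442,418.80
CAD 5,442,418.80 ÷ 1.6426 = GBP 3,313,295.26
GBP 3,313,295.26 ÷ 0.12399 = CNY 26,722,278.09

CNY 26,722,278.09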